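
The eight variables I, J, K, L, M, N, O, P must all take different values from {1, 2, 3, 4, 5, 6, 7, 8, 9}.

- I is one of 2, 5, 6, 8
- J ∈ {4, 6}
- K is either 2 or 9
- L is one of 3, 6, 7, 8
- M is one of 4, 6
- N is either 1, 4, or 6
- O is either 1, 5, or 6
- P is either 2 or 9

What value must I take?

J and M between them cover only {4, 6} — a naked pair. Remove those values from I, L, N, O.
N's domain is down to {1}, so N = 1. Eliminate 1 elsewhere: O.
That leaves O = 5. So I can't be 5.
K and P share exactly the 2 values {2, 9}; by pigeonhole those values go to them, so strike 2, 9 from I.
So I = 8.

8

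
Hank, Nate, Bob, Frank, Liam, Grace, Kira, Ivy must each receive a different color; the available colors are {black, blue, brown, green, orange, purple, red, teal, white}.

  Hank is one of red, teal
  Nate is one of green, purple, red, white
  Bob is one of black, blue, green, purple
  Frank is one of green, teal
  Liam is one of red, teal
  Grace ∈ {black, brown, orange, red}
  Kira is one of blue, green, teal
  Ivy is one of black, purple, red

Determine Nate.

Hank and Liam between them cover only {red, teal} — a naked pair. Remove those values from Nate, Frank, Grace, Kira, Ivy.
Frank must be green (only option left). Eliminate green elsewhere: Nate, Bob, Kira.
Kira's domain is down to {blue}, so Kira = blue. Remove blue from Bob.
Bob and Ivy share exactly the 2 values {black, purple}; by pigeonhole those values go to them, so strike black, purple from Nate, Grace.
So Nate = white.

white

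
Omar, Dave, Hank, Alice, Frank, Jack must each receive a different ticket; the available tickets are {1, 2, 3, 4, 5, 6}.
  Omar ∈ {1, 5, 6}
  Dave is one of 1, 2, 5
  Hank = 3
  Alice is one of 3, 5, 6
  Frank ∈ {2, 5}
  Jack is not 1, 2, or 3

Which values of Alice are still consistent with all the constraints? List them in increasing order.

5, 6

Hank must be 3 (only option left). Remove 3 from Alice.
The 5 still-open variables together cover exactly {1, 2, 4, 5, 6} — 5 values for 5 variables — and 4 appears only in Jack's list, so Jack = 4.
No further eliminations apply; Alice can still be any of 5, 6.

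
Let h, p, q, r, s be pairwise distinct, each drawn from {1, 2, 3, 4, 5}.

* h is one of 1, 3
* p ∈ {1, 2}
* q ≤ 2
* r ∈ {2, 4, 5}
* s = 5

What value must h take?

3

s's domain is down to {5}, so s = 5. So r can't be 5.
The 4 still-open variables draw from only 4 values {1, 2, 3, 4}, so each is used; only h can be 3, hence h = 3.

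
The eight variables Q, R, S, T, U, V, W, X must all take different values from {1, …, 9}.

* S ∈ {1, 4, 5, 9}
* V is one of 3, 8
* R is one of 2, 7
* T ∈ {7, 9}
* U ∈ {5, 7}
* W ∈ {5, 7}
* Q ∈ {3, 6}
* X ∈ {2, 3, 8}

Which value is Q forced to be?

The 2 variables U and W are confined to {5, 7}, which locks those values in; drop them from R, S, T.
That leaves R = 2. Eliminate 2 elsewhere: X.
T's domain is down to {9}, so T = 9. Remove 9 from S.
The 2 variables V and X are confined to {3, 8}, which locks those values in; drop them from Q.
So Q = 6.

6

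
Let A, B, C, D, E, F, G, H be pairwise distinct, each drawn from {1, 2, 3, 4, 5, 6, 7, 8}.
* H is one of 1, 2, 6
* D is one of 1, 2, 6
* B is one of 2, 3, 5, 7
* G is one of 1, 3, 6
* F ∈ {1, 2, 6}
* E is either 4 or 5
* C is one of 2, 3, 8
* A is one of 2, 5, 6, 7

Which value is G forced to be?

Among the 8 variables, 4 fits only E (and all 8 values in {1, 2, 3, 4, 5, 6, 7, 8} must be used), so E = 4.
The 7 still-open variables together cover exactly {1, 2, 3, 5, 6, 7, 8} — 7 values for 7 variables — and 8 appears only in C's list, so C = 8.
D, F, H between them cover only {1, 2, 6} — a naked triple. Remove those values from A, B, G.
So G = 3.

3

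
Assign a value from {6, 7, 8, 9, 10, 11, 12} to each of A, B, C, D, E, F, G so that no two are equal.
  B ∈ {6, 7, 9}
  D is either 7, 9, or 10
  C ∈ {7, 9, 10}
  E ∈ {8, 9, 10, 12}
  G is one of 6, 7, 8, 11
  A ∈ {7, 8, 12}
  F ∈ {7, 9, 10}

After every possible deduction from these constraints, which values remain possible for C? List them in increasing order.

7, 9, 10

Among the 7 variables, 11 fits only G (and all 7 values in {6, 7, 8, 9, 10, 11, 12} must be used), so G = 11.
Among the 6 still-open variables, 6 fits only B (and all 6 values in {6, 7, 8, 9, 10, 12} must be used), so B = 6.
C, D, F between them cover only {7, 9, 10} — a naked triple. Remove those values from A, E.
No further eliminations apply; C can still be any of 7, 9, 10.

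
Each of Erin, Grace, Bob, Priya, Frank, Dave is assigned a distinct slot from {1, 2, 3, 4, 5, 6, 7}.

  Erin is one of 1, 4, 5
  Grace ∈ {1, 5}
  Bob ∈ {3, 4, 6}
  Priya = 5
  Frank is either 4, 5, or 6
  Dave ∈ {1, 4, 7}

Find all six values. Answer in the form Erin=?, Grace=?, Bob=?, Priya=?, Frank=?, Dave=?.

Priya must be 5 (only option left). Eliminate 5 elsewhere: Erin, Grace, Frank.
That leaves Grace = 1. Eliminate 1 elsewhere: Erin, Dave.
Erin's domain is down to {4}, so Erin = 4. Eliminate 4 elsewhere: Bob, Frank, Dave.
Frank must be 6 (only option left). Eliminate 6 elsewhere: Bob.
That leaves Dave = 7.
Bob's domain is down to {3}, so Bob = 3.

Erin=4, Grace=1, Bob=3, Priya=5, Frank=6, Dave=7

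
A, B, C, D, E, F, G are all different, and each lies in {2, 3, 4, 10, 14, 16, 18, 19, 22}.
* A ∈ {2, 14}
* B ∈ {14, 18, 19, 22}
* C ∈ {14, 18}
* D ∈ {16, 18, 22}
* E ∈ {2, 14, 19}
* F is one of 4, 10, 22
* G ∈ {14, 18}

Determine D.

16

C and G share exactly the 2 values {14, 18}; by pigeonhole those values go to them, so strike 14, 18 from A, B, D, E.
A's domain is down to {2}, so A = 2. So E can't be 2.
E has just one choice, so E = 19. Eliminate 19 elsewhere: B.
That leaves B = 22. Eliminate 22 elsewhere: D, F.
So D = 16.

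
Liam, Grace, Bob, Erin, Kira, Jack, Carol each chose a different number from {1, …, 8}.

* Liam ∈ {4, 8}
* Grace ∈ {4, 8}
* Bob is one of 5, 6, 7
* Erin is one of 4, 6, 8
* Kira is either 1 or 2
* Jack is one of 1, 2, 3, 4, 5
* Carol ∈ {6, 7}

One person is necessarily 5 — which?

Bob

Liam and Grace share exactly the 2 values {4, 8}; by pigeonhole those values go to them, so strike 4, 8 from Erin, Jack.
Erin's domain is down to {6}, so Erin = 6. Strike 6 from Bob, Carol.
Carol has just one choice, so Carol = 7. Strike 7 from Bob.
So 5 goes to Bob.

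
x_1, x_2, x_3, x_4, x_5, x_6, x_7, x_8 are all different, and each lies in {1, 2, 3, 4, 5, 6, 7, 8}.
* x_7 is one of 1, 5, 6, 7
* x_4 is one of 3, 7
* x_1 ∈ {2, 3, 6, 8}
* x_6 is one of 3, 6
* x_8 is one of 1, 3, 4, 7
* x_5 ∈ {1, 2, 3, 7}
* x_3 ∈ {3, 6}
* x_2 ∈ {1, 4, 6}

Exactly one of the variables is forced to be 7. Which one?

x_4

The 8 variables draw from only 8 values {1, 2, 3, 4, 5, 6, 7, 8}, so each is used; only x_7 can be 5, hence x_7 = 5.
The 7 still-open variables draw from only 7 values {1, 2, 3, 4, 6, 7, 8}, so each is used; only x_1 can be 8, hence x_1 = 8.
The 6 still-open variables draw from only 6 values {1, 2, 3, 4, 6, 7}, so each is used; only x_5 can be 2, hence x_5 = 2.
x_3 and x_6 share exactly the 2 values {3, 6}; by pigeonhole those values go to them, so strike 3, 6 from x_2, x_4, x_8.
So 7 goes to x_4.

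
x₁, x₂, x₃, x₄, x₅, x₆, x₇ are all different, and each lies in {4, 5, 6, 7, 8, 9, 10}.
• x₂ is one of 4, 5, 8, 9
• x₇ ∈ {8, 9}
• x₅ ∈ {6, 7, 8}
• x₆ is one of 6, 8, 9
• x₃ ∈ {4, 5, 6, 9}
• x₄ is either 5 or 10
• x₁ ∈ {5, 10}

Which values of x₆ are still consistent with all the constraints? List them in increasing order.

The 7 variables draw from only 7 values {4, 5, 6, 7, 8, 9, 10}, so each is used; only x₅ can be 7, hence x₅ = 7.
x₁ and x₄ between them cover only {5, 10} — a naked pair. Remove those values from x₂, x₃.
No further eliminations apply; x₆ can still be any of 6, 8, 9.

6, 8, 9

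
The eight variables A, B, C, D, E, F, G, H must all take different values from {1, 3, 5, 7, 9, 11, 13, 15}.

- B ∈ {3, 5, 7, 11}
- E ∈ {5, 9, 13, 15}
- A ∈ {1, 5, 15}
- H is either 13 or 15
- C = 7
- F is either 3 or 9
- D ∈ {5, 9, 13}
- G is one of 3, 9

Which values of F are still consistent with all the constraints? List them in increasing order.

3, 9

C must be 7 (only option left). Remove 7 from B.
The 7 still-open variables draw from only 7 values {1, 3, 5, 9, 11, 13, 15}, so each is used; only A can be 1, hence A = 1.
Among the 6 still-open variables, 11 fits only B (and all 6 values in {3, 5, 9, 11, 13, 15} must be used), so B = 11.
F and G share exactly the 2 values {3, 9}; by pigeonhole those values go to them, so strike 3, 9 from D, E.
No further eliminations apply; F can still be any of 3, 9.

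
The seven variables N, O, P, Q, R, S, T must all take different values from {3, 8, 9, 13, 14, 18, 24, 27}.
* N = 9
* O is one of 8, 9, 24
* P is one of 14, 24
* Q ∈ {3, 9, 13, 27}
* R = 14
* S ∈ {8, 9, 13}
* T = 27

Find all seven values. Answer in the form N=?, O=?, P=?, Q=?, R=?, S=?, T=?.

N=9, O=8, P=24, Q=3, R=14, S=13, T=27

N must be 9 (only option left). Strike 9 from O, Q, S.
R's domain is down to {14}, so R = 14. Eliminate 14 elsewhere: P.
That leaves T = 27. Strike 27 from Q.
P must be 24 (only option left). Eliminate 24 elsewhere: O.
O has just one choice, so O = 8. Remove 8 from S.
S has just one choice, so S = 13. So Q can't be 13.
Q has just one choice, so Q = 3.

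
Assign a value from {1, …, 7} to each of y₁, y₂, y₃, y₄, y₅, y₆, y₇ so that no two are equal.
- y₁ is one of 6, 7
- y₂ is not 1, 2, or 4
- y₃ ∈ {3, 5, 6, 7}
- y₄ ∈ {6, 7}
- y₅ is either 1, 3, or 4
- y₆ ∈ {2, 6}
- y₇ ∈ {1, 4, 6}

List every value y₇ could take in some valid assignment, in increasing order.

1, 4

The 7 variables draw from only 7 values {1, 2, 3, 4, 5, 6, 7}, so each is used; only y₆ can be 2, hence y₆ = 2.
The 2 variables y₁ and y₄ are confined to {6, 7}, which locks those values in; drop them from y₂, y₃, y₇.
y₂ and y₃ between them cover only {3, 5} — a naked pair. Remove those values from y₅.
No further eliminations apply; y₇ can still be any of 1, 4.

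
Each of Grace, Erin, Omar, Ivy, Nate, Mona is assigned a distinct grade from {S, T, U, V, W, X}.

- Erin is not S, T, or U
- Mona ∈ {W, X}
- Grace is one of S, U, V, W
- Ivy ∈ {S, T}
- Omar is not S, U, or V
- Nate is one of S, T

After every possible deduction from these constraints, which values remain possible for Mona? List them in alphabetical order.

Among the 6 variables, U fits only Grace (and all 6 values in {S, T, U, V, W, X} must be used), so Grace = U.
The 5 still-open variables together cover exactly {S, T, V, W, X} — 5 values for 5 variables — and V appears only in Erin's list, so Erin = V.
Ivy and Nate between them cover only {S, T} — a naked pair. Remove those values from Omar.
No further eliminations apply; Mona can still be any of W, X.

W, X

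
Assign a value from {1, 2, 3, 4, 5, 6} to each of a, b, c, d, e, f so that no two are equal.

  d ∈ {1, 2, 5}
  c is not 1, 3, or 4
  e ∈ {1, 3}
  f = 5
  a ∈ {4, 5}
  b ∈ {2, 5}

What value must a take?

f's domain is down to {5}, so f = 5. So a, b, c, d can't be 5.
So a = 4.

4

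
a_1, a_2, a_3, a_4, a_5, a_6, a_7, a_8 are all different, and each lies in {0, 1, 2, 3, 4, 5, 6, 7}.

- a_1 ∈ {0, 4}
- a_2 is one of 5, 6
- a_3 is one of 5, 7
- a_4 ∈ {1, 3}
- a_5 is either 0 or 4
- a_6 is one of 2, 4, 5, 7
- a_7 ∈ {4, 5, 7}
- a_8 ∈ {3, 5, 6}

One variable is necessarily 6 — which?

The 8 variables together cover exactly {0, 1, 2, 3, 4, 5, 6, 7} — 8 values for 8 variables — and 1 appears only in a_4's list, so a_4 = 1.
Among the 7 still-open variables, 2 fits only a_6 (and all 7 values in {0, 2, 3, 4, 5, 6, 7} must be used), so a_6 = 2.
The 6 still-open variables draw from only 6 values {0, 3, 4, 5, 6, 7}, so each is used; only a_8 can be 3, hence a_8 = 3.
Among the 5 still-open variables, 6 fits only a_2 (and all 5 values in {0, 4, 5, 6, 7} must be used), so a_2 = 6.

a_2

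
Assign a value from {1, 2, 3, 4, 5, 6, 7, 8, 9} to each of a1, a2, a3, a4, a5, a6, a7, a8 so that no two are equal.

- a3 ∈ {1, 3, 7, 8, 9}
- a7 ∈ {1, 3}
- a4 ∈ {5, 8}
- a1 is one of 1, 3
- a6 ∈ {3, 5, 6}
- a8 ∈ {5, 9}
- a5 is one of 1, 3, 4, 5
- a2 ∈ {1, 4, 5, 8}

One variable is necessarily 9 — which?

a8

Among the 8 variables, 6 fits only a6 (and all 8 values in {1, 3, 4, 5, 6, 7, 8, 9} must be used), so a6 = 6.
Among the 7 still-open variables, 7 fits only a3 (and all 7 values in {1, 3, 4, 5, 7, 8, 9} must be used), so a3 = 7.
The 6 still-open variables together cover exactly {1, 3, 4, 5, 8, 9} — 6 values for 6 variables — and 9 appears only in a8's list, so a8 = 9.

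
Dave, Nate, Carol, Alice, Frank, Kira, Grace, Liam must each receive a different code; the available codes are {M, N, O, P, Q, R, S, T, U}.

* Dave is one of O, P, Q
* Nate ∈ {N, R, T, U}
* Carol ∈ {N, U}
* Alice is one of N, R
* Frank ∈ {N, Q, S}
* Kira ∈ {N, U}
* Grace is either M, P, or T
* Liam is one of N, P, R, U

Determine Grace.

M

Carol and Kira between them cover only {N, U} — a naked pair. Remove those values from Nate, Alice, Frank, Liam.
Alice has just one choice, so Alice = R. Eliminate R elsewhere: Nate, Liam.
Liam has just one choice, so Liam = P. So Dave, Grace can't be P.
Nate's domain is down to {T}, so Nate = T. Strike T from Grace.
So Grace = M.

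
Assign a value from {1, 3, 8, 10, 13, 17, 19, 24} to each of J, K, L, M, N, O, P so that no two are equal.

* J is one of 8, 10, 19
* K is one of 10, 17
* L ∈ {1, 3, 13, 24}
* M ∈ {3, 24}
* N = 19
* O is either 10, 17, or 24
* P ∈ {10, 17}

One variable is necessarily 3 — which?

N must be 19 (only option left). So J can't be 19.
K and P share exactly the 2 values {10, 17}; by pigeonhole those values go to them, so strike 10, 17 from J, O.
J's domain is down to {8}, so J = 8.
O's domain is down to {24}, so O = 24. Strike 24 from L, M.
So 3 goes to M.

M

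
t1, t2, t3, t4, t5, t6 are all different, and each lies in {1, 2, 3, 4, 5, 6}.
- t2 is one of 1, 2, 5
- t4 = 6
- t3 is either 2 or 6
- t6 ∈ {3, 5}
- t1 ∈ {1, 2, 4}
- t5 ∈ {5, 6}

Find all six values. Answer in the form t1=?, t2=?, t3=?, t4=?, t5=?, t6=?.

t4 must be 6 (only option left). Strike 6 from t3, t5.
t5's domain is down to {5}, so t5 = 5. Remove 5 from t2, t6.
t6 must be 3 (only option left).
t3 has just one choice, so t3 = 2. So t1, t2 can't be 2.
That leaves t2 = 1. Eliminate 1 elsewhere: t1.
That leaves t1 = 4.

t1=4, t2=1, t3=2, t4=6, t5=5, t6=3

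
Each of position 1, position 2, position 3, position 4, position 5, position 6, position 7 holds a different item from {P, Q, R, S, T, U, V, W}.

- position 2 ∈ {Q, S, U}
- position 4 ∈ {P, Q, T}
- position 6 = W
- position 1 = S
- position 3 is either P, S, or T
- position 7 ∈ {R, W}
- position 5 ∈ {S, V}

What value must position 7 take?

position 1 has just one choice, so position 1 = S. So position 2, position 3, position 5 can't be S.
That leaves position 5 = V.
position 6 has just one choice, so position 6 = W. Remove W from position 7.
So position 7 = R.

R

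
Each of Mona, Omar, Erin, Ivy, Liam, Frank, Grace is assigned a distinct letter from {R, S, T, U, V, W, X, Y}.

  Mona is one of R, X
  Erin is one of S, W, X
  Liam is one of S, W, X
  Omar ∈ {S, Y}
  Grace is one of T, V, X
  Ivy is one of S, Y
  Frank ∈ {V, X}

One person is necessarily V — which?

The 7 variables together cover exactly {R, S, T, V, W, X, Y} — 7 values for 7 variables — and R appears only in Mona's list, so Mona = R.
The 6 still-open variables draw from only 6 values {S, T, V, W, X, Y}, so each is used; only Grace can be T, hence Grace = T.
The 5 still-open variables draw from only 5 values {S, V, W, X, Y}, so each is used; only Frank can be V, hence Frank = V.

Frank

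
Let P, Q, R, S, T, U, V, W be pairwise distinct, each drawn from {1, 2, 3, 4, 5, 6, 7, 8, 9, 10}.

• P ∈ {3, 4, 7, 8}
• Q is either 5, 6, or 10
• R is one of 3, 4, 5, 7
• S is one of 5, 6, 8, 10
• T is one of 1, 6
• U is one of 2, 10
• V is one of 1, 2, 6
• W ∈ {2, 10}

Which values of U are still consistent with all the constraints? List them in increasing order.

2, 10

The 2 variables U and W are confined to {2, 10}, which locks those values in; drop them from Q, S, V.
T and V share exactly the 2 values {1, 6}; by pigeonhole those values go to them, so strike 1, 6 from Q, S.
Q has just one choice, so Q = 5. Strike 5 from R, S.
That leaves S = 8. So P can't be 8.
No further eliminations apply; U can still be any of 2, 10.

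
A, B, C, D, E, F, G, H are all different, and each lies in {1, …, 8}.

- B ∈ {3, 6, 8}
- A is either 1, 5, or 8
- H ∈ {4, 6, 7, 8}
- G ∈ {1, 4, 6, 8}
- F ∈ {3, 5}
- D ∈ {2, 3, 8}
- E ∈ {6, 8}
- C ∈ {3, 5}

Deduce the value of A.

1

The 8 variables draw from only 8 values {1, 2, 3, 4, 5, 6, 7, 8}, so each is used; only D can be 2, hence D = 2.
Among the 7 still-open variables, 7 fits only H (and all 7 values in {1, 3, 4, 5, 6, 7, 8} must be used), so H = 7.
The 6 still-open variables together cover exactly {1, 3, 4, 5, 6, 8} — 6 values for 6 variables — and 4 appears only in G's list, so G = 4.
The 5 still-open variables draw from only 5 values {1, 3, 5, 6, 8}, so each is used; only A can be 1, hence A = 1.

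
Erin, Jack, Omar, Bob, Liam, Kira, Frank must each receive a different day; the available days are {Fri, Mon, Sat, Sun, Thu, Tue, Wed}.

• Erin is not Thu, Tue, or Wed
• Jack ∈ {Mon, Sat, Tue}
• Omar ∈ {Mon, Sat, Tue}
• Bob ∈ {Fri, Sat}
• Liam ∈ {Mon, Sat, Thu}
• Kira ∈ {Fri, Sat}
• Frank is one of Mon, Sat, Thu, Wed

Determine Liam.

Thu

The 7 variables together cover exactly {Fri, Mon, Sat, Sun, Thu, Tue, Wed} — 7 values for 7 variables — and Sun appears only in Erin's list, so Erin = Sun.
Among the 6 still-open variables, Wed fits only Frank (and all 6 values in {Fri, Mon, Sat, Thu, Tue, Wed} must be used), so Frank = Wed.
The 5 still-open variables together cover exactly {Fri, Mon, Sat, Thu, Tue} — 5 values for 5 variables — and Thu appears only in Liam's list, so Liam = Thu.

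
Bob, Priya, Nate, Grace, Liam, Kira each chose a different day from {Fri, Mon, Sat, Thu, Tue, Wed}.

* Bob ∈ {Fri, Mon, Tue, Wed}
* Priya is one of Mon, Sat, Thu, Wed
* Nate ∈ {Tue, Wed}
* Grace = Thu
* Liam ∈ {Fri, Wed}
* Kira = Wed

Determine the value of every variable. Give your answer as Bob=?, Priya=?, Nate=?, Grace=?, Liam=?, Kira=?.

Bob=Mon, Priya=Sat, Nate=Tue, Grace=Thu, Liam=Fri, Kira=Wed

Grace must be Thu (only option left). Remove Thu from Priya.
Kira has just one choice, so Kira = Wed. Remove Wed from Bob, Priya, Nate, Liam.
Nate has just one choice, so Nate = Tue. Remove Tue from Bob.
That leaves Liam = Fri. Eliminate Fri elsewhere: Bob.
Bob's domain is down to {Mon}, so Bob = Mon. Strike Mon from Priya.
That leaves Priya = Sat.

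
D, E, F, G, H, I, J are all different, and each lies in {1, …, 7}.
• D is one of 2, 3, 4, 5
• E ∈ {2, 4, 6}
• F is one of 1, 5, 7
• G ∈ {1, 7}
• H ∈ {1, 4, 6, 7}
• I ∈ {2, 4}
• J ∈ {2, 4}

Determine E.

Among the 7 variables, 3 fits only D (and all 7 values in {1, 2, 3, 4, 5, 6, 7} must be used), so D = 3.
Among the 6 still-open variables, 5 fits only F (and all 6 values in {1, 2, 4, 5, 6, 7} must be used), so F = 5.
The 2 variables I and J are confined to {2, 4}, which locks those values in; drop them from E, H.
So E = 6.

6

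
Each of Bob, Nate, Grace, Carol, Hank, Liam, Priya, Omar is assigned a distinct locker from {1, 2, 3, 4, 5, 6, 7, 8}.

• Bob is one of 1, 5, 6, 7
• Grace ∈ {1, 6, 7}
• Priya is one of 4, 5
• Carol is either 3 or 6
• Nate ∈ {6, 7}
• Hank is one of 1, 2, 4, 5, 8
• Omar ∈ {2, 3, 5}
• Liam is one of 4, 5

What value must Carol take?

The 8 variables together cover exactly {1, 2, 3, 4, 5, 6, 7, 8} — 8 values for 8 variables — and 8 appears only in Hank's list, so Hank = 8.
The 7 still-open variables draw from only 7 values {1, 2, 3, 4, 5, 6, 7}, so each is used; only Omar can be 2, hence Omar = 2.
The 6 still-open variables together cover exactly {1, 3, 4, 5, 6, 7} — 6 values for 6 variables — and 3 appears only in Carol's list, so Carol = 3.

3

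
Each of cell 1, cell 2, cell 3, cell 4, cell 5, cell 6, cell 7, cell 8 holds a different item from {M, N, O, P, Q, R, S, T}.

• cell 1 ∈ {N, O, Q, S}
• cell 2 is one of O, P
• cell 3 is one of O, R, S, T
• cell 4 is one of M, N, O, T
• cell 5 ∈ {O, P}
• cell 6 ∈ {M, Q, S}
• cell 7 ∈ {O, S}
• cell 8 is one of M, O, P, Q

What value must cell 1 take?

N

Among the 8 variables, R fits only cell 3 (and all 8 values in {M, N, O, P, Q, R, S, T} must be used), so cell 3 = R.
Among the 7 still-open variables, T fits only cell 4 (and all 7 values in {M, N, O, P, Q, S, T} must be used), so cell 4 = T.
Among the 6 still-open variables, N fits only cell 1 (and all 6 values in {M, N, O, P, Q, S} must be used), so cell 1 = N.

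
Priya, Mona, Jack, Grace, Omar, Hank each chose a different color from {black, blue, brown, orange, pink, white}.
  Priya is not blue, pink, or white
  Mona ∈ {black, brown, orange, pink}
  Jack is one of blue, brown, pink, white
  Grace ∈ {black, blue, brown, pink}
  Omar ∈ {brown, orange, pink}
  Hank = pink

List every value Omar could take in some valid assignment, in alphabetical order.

Hank's domain is down to {pink}, so Hank = pink. So Mona, Jack, Grace, Omar can't be pink.
The 5 still-open variables draw from only 5 values {black, blue, brown, orange, white}, so each is used; only Jack can be white, hence Jack = white.
Among the 4 still-open variables, blue fits only Grace (and all 4 values in {black, blue, brown, orange} must be used), so Grace = blue.
No further eliminations apply; Omar can still be any of brown, orange.

brown, orange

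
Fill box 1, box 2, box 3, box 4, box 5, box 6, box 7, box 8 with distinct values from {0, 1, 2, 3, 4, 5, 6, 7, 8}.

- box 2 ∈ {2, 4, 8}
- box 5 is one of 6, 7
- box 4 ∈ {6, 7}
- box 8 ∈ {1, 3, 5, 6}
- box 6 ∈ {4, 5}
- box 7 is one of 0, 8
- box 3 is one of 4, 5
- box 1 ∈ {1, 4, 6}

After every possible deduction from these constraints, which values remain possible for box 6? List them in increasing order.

The 2 variables box 3 and box 6 are confined to {4, 5}, which locks those values in; drop them from box 1, box 2, box 8.
The 2 variables box 4 and box 5 are confined to {6, 7}, which locks those values in; drop them from box 1, box 8.
That leaves box 1 = 1. Remove 1 from box 8.
box 8's domain is down to {3}, so box 8 = 3.
No further eliminations apply; box 6 can still be any of 4, 5.

4, 5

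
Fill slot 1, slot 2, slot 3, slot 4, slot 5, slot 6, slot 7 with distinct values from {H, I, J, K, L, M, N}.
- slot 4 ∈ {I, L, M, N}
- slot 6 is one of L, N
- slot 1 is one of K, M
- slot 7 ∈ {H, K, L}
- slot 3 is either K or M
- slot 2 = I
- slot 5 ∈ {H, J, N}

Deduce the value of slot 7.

slot 2 has just one choice, so slot 2 = I. Remove I from slot 4.
Among the 6 still-open variables, J fits only slot 5 (and all 6 values in {H, J, K, L, M, N} must be used), so slot 5 = J.
Among the 5 still-open variables, H fits only slot 7 (and all 5 values in {H, K, L, M, N} must be used), so slot 7 = H.

H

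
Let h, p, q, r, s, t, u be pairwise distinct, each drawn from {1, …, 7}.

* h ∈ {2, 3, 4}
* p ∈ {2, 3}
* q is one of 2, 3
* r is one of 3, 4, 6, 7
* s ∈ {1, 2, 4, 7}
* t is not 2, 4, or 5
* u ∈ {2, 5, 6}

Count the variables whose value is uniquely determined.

The 7 variables together cover exactly {1, 2, 3, 4, 5, 6, 7} — 7 values for 7 variables — and 5 appears only in u's list, so u = 5.
The 2 variables p and q are confined to {2, 3}, which locks those values in; drop them from h, r, s, t.
h has just one choice, so h = 4. So r, s can't be 4.
Determined: h=4, u=5. The other variables each still have more than one consistent value. That makes 2.

2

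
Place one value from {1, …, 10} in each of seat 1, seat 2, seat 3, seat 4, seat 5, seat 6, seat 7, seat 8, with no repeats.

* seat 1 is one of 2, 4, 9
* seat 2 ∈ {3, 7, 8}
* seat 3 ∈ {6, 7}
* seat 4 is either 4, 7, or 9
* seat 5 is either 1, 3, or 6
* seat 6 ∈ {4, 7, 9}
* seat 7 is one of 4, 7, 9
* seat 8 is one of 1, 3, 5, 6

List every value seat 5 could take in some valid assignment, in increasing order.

The 3 variables seat 4, seat 6, seat 7 are confined to {4, 7, 9}, which locks those values in; drop them from seat 1, seat 2, seat 3.
seat 1's domain is down to {2}, so seat 1 = 2.
That leaves seat 3 = 6. Eliminate 6 elsewhere: seat 5, seat 8.
No further eliminations apply; seat 5 can still be any of 1, 3.

1, 3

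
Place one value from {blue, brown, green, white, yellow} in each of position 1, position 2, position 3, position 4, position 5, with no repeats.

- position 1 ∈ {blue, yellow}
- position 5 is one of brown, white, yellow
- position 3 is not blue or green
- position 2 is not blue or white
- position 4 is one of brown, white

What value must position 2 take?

The 5 variables draw from only 5 values {blue, brown, green, white, yellow}, so each is used; only position 1 can be blue, hence position 1 = blue.
The 4 still-open variables draw from only 4 values {brown, green, white, yellow}, so each is used; only position 2 can be green, hence position 2 = green.

green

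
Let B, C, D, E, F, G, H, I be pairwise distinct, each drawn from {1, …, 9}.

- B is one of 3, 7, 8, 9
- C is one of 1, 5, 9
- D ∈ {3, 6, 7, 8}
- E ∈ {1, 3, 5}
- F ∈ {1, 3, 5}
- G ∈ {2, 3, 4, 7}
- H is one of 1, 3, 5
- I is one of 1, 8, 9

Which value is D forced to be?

E, F, H share exactly the 3 values {1, 3, 5}; by pigeonhole those values go to them, so strike 1, 3, 5 from B, C, D, G, I.
C has just one choice, so C = 9. Eliminate 9 elsewhere: B, I.
I has just one choice, so I = 8. Eliminate 8 elsewhere: B, D.
B's domain is down to {7}, so B = 7. Eliminate 7 elsewhere: D, G.
So D = 6.

6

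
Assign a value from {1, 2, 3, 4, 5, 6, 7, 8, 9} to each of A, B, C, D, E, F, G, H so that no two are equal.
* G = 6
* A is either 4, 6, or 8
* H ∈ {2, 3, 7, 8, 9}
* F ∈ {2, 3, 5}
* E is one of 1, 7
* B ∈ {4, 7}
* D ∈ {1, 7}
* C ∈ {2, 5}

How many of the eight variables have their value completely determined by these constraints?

3

G must be 6 (only option left). So A can't be 6.
The 2 variables D and E are confined to {1, 7}, which locks those values in; drop them from B, H.
B must be 4 (only option left). Eliminate 4 elsewhere: A.
A's domain is down to {8}, so A = 8. Eliminate 8 elsewhere: H.
Determined: A=8, B=4, G=6. The other variables each still have more than one consistent value. That makes 3.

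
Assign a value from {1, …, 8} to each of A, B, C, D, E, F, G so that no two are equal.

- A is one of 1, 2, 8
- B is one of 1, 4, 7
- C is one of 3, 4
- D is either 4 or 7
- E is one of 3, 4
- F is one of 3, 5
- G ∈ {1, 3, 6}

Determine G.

C and E share exactly the 2 values {3, 4}; by pigeonhole those values go to them, so strike 3, 4 from B, D, F, G.
D's domain is down to {7}, so D = 7. Eliminate 7 elsewhere: B.
F must be 5 (only option left).
B must be 1 (only option left). Strike 1 from A, G.
So G = 6.

6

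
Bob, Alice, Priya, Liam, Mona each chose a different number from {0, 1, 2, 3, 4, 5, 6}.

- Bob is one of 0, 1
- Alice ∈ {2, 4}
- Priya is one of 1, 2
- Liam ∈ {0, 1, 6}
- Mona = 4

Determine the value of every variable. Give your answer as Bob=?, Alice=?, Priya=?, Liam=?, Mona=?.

Mona must be 4 (only option left). Eliminate 4 elsewhere: Alice.
That leaves Alice = 2. Remove 2 from Priya.
Priya's domain is down to {1}, so Priya = 1. Strike 1 from Bob, Liam.
That leaves Bob = 0. Remove 0 from Liam.
Liam has just one choice, so Liam = 6.

Bob=0, Alice=2, Priya=1, Liam=6, Mona=4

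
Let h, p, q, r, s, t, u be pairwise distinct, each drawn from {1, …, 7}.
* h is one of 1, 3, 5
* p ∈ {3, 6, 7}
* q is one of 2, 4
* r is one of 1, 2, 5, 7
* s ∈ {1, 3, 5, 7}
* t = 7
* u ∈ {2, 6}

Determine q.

t's domain is down to {7}, so t = 7. Eliminate 7 elsewhere: p, r, s.
The 6 still-open variables draw from only 6 values {1, 2, 3, 4, 5, 6}, so each is used; only q can be 4, hence q = 4.

4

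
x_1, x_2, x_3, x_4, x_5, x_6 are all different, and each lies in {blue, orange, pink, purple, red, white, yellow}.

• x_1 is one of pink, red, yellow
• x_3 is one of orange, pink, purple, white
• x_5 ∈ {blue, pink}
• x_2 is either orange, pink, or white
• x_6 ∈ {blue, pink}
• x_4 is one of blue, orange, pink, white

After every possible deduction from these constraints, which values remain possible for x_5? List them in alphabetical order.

x_5 and x_6 share exactly the 2 values {blue, pink}; by pigeonhole those values go to them, so strike blue, pink from x_1, x_2, x_3, x_4.
x_2 and x_4 share exactly the 2 values {orange, white}; by pigeonhole those values go to them, so strike orange, white from x_3.
x_3 has just one choice, so x_3 = purple.
No further eliminations apply; x_5 can still be any of blue, pink.

blue, pink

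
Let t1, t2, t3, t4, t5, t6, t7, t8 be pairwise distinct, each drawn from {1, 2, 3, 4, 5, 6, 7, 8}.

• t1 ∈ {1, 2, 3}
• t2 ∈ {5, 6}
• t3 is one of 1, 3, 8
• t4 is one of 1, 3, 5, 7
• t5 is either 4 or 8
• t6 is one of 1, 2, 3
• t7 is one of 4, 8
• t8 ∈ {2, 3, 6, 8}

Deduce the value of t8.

6

The 8 variables together cover exactly {1, 2, 3, 4, 5, 6, 7, 8} — 8 values for 8 variables — and 7 appears only in t4's list, so t4 = 7.
The 7 still-open variables draw from only 7 values {1, 2, 3, 4, 5, 6, 8}, so each is used; only t2 can be 5, hence t2 = 5.
The 6 still-open variables draw from only 6 values {1, 2, 3, 4, 6, 8}, so each is used; only t8 can be 6, hence t8 = 6.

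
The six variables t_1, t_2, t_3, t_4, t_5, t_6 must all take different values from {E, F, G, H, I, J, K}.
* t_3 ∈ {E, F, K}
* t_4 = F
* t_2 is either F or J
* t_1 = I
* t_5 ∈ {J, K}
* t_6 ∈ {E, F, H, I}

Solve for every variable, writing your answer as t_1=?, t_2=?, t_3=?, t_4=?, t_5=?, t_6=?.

t_1=I, t_2=J, t_3=E, t_4=F, t_5=K, t_6=H

t_1 has just one choice, so t_1 = I. Remove I from t_6.
t_4's domain is down to {F}, so t_4 = F. Remove F from t_2, t_3, t_6.
That leaves t_2 = J. Eliminate J elsewhere: t_5.
t_5's domain is down to {K}, so t_5 = K. So t_3 can't be K.
t_3's domain is down to {E}, so t_3 = E. Eliminate E elsewhere: t_6.
t_6 has just one choice, so t_6 = H.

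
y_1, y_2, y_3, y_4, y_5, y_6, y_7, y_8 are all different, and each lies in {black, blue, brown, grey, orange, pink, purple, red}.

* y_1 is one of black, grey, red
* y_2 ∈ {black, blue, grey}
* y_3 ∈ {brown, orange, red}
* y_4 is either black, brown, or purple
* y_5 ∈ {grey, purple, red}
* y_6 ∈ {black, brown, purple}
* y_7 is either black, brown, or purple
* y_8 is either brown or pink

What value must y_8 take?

pink

The 8 variables together cover exactly {black, blue, brown, grey, orange, pink, purple, red} — 8 values for 8 variables — and blue appears only in y_2's list, so y_2 = blue.
The 7 still-open variables draw from only 7 values {black, brown, grey, orange, pink, purple, red}, so each is used; only y_3 can be orange, hence y_3 = orange.
The 6 still-open variables together cover exactly {black, brown, grey, pink, purple, red} — 6 values for 6 variables — and pink appears only in y_8's list, so y_8 = pink.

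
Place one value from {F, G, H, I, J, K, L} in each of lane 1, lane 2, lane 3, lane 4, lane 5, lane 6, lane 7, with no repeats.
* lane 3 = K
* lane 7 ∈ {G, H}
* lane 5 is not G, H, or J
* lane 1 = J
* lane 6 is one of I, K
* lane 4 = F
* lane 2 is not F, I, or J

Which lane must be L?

lane 5

lane 1 has just one choice, so lane 1 = J.
lane 3's domain is down to {K}, so lane 3 = K. Eliminate K elsewhere: lane 2, lane 5, lane 6.
lane 4 must be F (only option left). Remove F from lane 5.
lane 6's domain is down to {I}, so lane 6 = I. Eliminate I elsewhere: lane 5.
So L goes to lane 5.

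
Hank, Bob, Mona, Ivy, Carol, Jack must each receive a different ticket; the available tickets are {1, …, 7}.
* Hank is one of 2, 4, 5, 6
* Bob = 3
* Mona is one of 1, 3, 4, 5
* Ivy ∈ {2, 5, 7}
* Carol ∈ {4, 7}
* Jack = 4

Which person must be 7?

Bob must be 3 (only option left). Strike 3 from Mona.
Jack must be 4 (only option left). Remove 4 from Hank, Mona, Carol.
So 7 goes to Carol.

Carol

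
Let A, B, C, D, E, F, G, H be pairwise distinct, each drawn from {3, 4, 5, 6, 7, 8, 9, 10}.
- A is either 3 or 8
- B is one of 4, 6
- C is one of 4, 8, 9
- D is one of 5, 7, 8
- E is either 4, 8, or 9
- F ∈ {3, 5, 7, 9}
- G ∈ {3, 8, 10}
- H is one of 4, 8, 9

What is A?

Among the 8 variables, 6 fits only B (and all 8 values in {3, 4, 5, 6, 7, 8, 9, 10} must be used), so B = 6.
The 7 still-open variables draw from only 7 values {3, 4, 5, 7, 8, 9, 10}, so each is used; only G can be 10, hence G = 10.
C, E, H share exactly the 3 values {4, 8, 9}; by pigeonhole those values go to them, so strike 4, 8, 9 from A, D, F.
So A = 3.

3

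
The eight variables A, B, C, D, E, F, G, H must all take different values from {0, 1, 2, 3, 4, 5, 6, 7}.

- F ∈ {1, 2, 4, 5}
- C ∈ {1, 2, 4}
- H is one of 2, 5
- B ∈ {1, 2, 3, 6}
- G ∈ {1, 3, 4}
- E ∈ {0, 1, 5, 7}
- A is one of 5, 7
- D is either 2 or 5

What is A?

Among the 8 variables, 0 fits only E (and all 8 values in {0, 1, 2, 3, 4, 5, 6, 7} must be used), so E = 0.
Among the 7 still-open variables, 6 fits only B (and all 7 values in {1, 2, 3, 4, 5, 6, 7} must be used), so B = 6.
The 6 still-open variables draw from only 6 values {1, 2, 3, 4, 5, 7}, so each is used; only G can be 3, hence G = 3.
The 5 still-open variables together cover exactly {1, 2, 4, 5, 7} — 5 values for 5 variables — and 7 appears only in A's list, so A = 7.

7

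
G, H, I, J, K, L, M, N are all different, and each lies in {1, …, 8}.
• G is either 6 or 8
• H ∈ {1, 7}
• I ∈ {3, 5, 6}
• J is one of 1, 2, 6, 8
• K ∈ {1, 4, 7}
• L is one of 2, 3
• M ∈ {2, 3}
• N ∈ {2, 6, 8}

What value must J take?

Among the 8 variables, 4 fits only K (and all 8 values in {1, 2, 3, 4, 5, 6, 7, 8} must be used), so K = 4.
Among the 7 still-open variables, 5 fits only I (and all 7 values in {1, 2, 3, 5, 6, 7, 8} must be used), so I = 5.
The 6 still-open variables draw from only 6 values {1, 2, 3, 6, 7, 8}, so each is used; only H can be 7, hence H = 7.
The 5 still-open variables draw from only 5 values {1, 2, 3, 6, 8}, so each is used; only J can be 1, hence J = 1.

1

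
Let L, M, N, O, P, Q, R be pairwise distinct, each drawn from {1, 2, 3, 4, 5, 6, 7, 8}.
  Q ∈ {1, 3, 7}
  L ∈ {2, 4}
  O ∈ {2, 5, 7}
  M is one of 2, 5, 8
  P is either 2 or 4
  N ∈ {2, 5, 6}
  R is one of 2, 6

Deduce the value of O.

7

The 2 variables L and P are confined to {2, 4}, which locks those values in; drop them from M, N, O, R.
That leaves R = 6. Eliminate 6 elsewhere: N.
That leaves N = 5. So M, O can't be 5.
So O = 7.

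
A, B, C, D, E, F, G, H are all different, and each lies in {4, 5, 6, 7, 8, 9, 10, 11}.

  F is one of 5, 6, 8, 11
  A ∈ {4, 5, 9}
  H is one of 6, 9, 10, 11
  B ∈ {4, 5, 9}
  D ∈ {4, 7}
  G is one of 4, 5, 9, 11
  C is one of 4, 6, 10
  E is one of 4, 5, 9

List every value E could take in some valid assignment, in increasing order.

4, 5, 9

The 8 variables together cover exactly {4, 5, 6, 7, 8, 9, 10, 11} — 8 values for 8 variables — and 7 appears only in D's list, so D = 7.
Among the 7 still-open variables, 8 fits only F (and all 7 values in {4, 5, 6, 8, 9, 10, 11} must be used), so F = 8.
A, B, E between them cover only {4, 5, 9} — a naked triple. Remove those values from C, G, H.
G has just one choice, so G = 11. Strike 11 from H.
No further eliminations apply; E can still be any of 4, 5, 9.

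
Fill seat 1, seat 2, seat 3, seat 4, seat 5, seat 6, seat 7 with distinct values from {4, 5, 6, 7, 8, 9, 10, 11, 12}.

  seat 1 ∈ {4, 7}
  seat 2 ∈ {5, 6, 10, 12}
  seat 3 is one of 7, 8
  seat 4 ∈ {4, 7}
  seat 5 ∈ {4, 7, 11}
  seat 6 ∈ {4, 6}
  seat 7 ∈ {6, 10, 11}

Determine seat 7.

10

The 2 variables seat 1 and seat 4 are confined to {4, 7}, which locks those values in; drop them from seat 3, seat 5, seat 6.
seat 3's domain is down to {8}, so seat 3 = 8.
seat 5 has just one choice, so seat 5 = 11. Eliminate 11 elsewhere: seat 7.
seat 6's domain is down to {6}, so seat 6 = 6. Strike 6 from seat 2, seat 7.
So seat 7 = 10.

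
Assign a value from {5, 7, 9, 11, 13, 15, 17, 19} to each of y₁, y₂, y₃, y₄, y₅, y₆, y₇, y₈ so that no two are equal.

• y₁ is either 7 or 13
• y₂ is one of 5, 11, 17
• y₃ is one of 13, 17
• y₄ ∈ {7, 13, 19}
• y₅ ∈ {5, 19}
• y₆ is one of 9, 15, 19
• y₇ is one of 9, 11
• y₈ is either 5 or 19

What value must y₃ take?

The 8 variables draw from only 8 values {5, 7, 9, 11, 13, 15, 17, 19}, so each is used; only y₆ can be 15, hence y₆ = 15.
The 7 still-open variables draw from only 7 values {5, 7, 9, 11, 13, 17, 19}, so each is used; only y₇ can be 9, hence y₇ = 9.
Among the 6 still-open variables, 11 fits only y₂ (and all 6 values in {5, 7, 11, 13, 17, 19} must be used), so y₂ = 11.
The 5 still-open variables together cover exactly {5, 7, 13, 17, 19} — 5 values for 5 variables — and 17 appears only in y₃'s list, so y₃ = 17.

17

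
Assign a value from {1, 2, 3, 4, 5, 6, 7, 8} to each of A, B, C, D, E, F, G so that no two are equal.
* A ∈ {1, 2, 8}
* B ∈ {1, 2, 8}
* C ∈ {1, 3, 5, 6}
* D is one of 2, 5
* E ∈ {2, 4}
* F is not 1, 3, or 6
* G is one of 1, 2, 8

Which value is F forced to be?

The 3 variables A, B, G are confined to {1, 2, 8}, which locks those values in; drop them from C, D, E, F.
D has just one choice, so D = 5. Remove 5 from C, F.
E must be 4 (only option left). Strike 4 from F.
So F = 7.

7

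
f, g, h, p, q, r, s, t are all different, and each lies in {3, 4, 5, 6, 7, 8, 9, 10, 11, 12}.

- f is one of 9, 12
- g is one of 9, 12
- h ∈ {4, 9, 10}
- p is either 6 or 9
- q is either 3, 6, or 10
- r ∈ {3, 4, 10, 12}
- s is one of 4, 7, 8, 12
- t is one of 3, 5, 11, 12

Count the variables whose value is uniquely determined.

f and g between them cover only {9, 12} — a naked pair. Remove those values from h, p, r, s, t.
That leaves p = 6. Strike 6 from q.
h, q, r between them cover only {3, 4, 10} — a naked triple. Remove those values from s, t.
Determined: p=6. The other variables each still have more than one consistent value. That makes 1.

1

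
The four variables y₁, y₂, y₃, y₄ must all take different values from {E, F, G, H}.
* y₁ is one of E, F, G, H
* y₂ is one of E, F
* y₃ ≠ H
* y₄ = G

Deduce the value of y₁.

y₄ must be G (only option left). So y₁, y₃ can't be G.
The 3 still-open variables together cover exactly {E, F, H} — 3 values for 3 variables — and H appears only in y₁'s list, so y₁ = H.

H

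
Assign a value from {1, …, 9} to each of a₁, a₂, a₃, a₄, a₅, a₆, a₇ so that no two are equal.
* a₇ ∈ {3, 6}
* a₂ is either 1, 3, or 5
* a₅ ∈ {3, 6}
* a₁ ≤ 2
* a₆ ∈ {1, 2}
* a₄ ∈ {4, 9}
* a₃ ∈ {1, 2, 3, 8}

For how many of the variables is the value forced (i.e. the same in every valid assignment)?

2

a₁ and a₆ share exactly the 2 values {1, 2}; by pigeonhole those values go to them, so strike 1, 2 from a₂, a₃.
a₅ and a₇ share exactly the 2 values {3, 6}; by pigeonhole those values go to them, so strike 3, 6 from a₂, a₃.
a₂ must be 5 (only option left).
a₃'s domain is down to {8}, so a₃ = 8.
Determined: a₂=5, a₃=8. The other variables each still have more than one consistent value. That makes 2.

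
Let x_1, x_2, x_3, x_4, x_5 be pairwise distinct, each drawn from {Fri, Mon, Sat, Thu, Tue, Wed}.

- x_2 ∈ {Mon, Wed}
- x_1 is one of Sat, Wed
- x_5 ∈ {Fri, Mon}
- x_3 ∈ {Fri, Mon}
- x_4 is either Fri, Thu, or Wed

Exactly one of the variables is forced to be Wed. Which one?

x_2

The 5 variables draw from only 5 values {Fri, Mon, Sat, Thu, Wed}, so each is used; only x_1 can be Sat, hence x_1 = Sat.
The 4 still-open variables draw from only 4 values {Fri, Mon, Thu, Wed}, so each is used; only x_4 can be Thu, hence x_4 = Thu.
Among the 3 still-open variables, Wed fits only x_2 (and all 3 values in {Fri, Mon, Wed} must be used), so x_2 = Wed.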